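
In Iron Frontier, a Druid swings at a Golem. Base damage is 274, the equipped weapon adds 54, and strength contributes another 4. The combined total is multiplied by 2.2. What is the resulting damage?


Sum base + weapon + str = 274 + 54 + 4 = 332
Multiply by 2.2:
332 * 2.2 = 730.4

730.4 damage


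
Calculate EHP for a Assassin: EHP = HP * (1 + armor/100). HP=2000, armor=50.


EHP = 2000 * (1 + 50/100)
= 2000 * (1 + 0.5)
= 2000 * 1.5
= 3000.0

3000.0 EHP


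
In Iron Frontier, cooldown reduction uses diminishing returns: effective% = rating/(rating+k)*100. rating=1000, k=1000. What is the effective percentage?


effective% = rating / (rating + k) * 100
= 1000 / (1000 + 1000) * 100
= 1000 / 2000 * 100
= 0.5 * 100
= 50.00%

50.00%


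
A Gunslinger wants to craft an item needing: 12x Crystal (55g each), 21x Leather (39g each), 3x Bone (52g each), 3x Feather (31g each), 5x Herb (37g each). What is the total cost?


Cost breakdown:
  Crystal: 12 * 55 = 660
  Leather: 21 * 39 = 819
  Bone: 3 * 52 = 156
  Feather: 3 * 31 = 93
  Herb: 5 * 37 = 185
Total = 660 + 819 + 156 + 93 + 185 = 1913

1913 gold


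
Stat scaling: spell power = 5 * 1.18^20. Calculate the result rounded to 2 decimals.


value = base * growth^level
= 5 * 1.18^20
= 5 * 27.393035
= 136.97

136.97 spell power


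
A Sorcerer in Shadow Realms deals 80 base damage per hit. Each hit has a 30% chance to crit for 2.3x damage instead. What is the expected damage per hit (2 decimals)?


E[dmg] = base * (1 + crit_chance * (crit_mult - 1))
cc as decimal = 30/100 = 0.3
cm - 1 = 2.3 - 1 = 1.3
Bonus factor = 0.3 * 1.3 = 0.39
Total multiplier = 1 + 0.39 = 1.39
Expected damage = 80 * 1.39 = 111.20

111.20 damage


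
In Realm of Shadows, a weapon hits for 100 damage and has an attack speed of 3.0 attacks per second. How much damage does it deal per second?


DPS = damage * attack_speed
= 100 * 3.0
= 300.0

300.0 DPS


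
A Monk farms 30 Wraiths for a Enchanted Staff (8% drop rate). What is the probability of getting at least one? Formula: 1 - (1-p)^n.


P(at least one) = 1 - P(none) = 1 - (1-p)^n
p = 8/100 = 0.08
1 - p = 0.92
(1 - p)^30 = 0.92^30 = 0.081966
P(at least one) = 1 - 0.081966 = 0.9180

0.9180


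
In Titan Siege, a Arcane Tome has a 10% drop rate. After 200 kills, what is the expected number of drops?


Expected drops = kills * (drop_rate / 100)
= 200 * (10 / 100)
= 200 * 0.1
= 20.0

20.0 drops


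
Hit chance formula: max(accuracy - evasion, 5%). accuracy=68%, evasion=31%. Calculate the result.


accuracy - evasion = 68 - 31 = 37
Apply floor: max(37, 5) = 37
Hit chance = 37%

37%


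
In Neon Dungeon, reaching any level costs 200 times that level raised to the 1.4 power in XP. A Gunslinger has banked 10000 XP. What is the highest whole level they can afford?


XP = 200 * level^1.4, so level = (XP / 200)^(1/1.4)
= (10000 / 200)^(1/1.4)
= 50.0^0.7143
= 16.3512
Floor: level = 16

level 16


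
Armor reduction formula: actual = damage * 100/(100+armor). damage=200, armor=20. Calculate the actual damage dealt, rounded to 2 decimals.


actual = 200 * 100 / (100 + 20)
= 200 * 100 / 120
= 20000 / 120
= 166.67

166.67 damage


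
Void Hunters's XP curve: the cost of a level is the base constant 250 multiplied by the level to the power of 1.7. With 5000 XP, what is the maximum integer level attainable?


XP = 250 * level^1.7, so level = (XP / 250)^(1/1.7)
= (5000 / 250)^(1/1.7)
= 20.0^0.5882
= 5.8252
Floor: level = 5

level 5


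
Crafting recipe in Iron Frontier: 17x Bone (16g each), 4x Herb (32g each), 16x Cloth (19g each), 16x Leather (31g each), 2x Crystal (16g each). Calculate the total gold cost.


Cost breakdown:
  Bone: 17 * 16 = 272
  Herb: 4 * 32 = 128
  Cloth: 16 * 19 = 304
  Leather: 16 * 31 = 496
  Crystal: 2 * 16 = 32
Total = 272 + 128 + 304 + 496 + 32 = 1232

1232 gold


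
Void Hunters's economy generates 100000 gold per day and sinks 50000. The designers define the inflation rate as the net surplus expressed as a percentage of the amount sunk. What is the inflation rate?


Net gold = 100000 - 50000 = 50000
Inflation rate = net / sunk * 100 = 50000 / 50000 * 100
= 1.0 * 100
= 100.00%

100.00%


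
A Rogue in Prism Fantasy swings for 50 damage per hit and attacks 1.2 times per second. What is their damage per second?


DPS = damage * attack_speed
= 50 * 1.2
= 60.0

60.0 DPS


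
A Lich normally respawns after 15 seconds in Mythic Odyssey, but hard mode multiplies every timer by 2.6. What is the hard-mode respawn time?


Respawn time = base * multiplier
= 15 * 2.6
= 39.0 seconds

39.0 seconds


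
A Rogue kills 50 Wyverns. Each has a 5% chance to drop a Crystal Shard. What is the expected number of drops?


Expected drops = kills * (drop_rate / 100)
= 50 * (5 / 100)
= 50 * 0.05
= 2.5

2.5 drops


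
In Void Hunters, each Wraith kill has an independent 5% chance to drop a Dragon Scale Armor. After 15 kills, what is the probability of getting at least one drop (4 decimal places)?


P(at least one) = 1 - P(none) = 1 - (1-p)^n
p = 5/100 = 0.05
1 - p = 0.95
(1 - p)^15 = 0.95^15 = 0.463291
P(at least one) = 1 - 0.463291 = 0.5367

0.5367


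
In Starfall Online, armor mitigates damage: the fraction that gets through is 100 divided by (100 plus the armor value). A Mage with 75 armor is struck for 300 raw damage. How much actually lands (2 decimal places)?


actual = 300 * 100 / (100 + 75)
= 300 * 100 / 175
= 30000 / 175
= 171.43

171.43 damage


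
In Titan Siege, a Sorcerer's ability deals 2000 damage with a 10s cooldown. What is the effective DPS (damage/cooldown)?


DPS = damage / cooldown
= 2000 / 10
= 200.00

200.00 DPS


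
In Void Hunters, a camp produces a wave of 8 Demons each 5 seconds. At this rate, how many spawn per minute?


Spawns per minute = count * (60 / interval)
= 8 * (60 / 5)
= 8 * 12.0
= 96.0

96.0 per minute


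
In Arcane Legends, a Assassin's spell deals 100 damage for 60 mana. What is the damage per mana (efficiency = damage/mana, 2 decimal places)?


Efficiency = damage / mana
= 100 / 60
= 1.67

1.67 dmg/mana


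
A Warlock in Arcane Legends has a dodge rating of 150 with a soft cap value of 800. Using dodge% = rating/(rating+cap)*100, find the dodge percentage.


dodge% = 150 / (150 + 800) * 100
= 150 / 950 * 100
= 0.157895 * 100
= 15.79%

15.79%


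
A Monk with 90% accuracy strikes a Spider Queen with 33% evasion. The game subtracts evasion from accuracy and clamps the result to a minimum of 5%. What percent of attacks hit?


accuracy - evasion = 90 - 33 = 57
Apply floor: max(57, 5) = 57
Hit chance = 57%

57%


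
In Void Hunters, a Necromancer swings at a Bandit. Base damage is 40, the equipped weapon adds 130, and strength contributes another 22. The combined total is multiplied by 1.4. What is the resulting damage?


Sum base + weapon + str = 40 + 130 + 22 = 192
Multiply by 1.4:
192 * 1.4 = 268.8

268.8 damage


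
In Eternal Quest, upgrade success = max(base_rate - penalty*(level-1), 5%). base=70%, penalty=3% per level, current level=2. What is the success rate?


raw_rate = 70 - 3 * (2 - 1)
= 70 - 3 * 1
= 70 - 3
= 67
Apply floor: max(67, 5) = 67%

67%


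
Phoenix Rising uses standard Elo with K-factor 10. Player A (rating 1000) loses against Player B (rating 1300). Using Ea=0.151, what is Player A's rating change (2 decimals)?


Elo update: delta = K * (S - Ea), where S = 0 (loses)
S - Ea = 0 - 0.151 = -0.151
Rating change = 10 * -0.151
= -1.51

-1.51 rating points


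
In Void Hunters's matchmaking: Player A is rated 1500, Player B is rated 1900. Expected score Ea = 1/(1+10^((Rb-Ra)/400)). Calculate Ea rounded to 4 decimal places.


Elo expected score: Ea = 1/(1 + 10^((Rb-Ra)/400))
Rb - Ra = 1900 - 1500 = 400
(Rb-Ra)/400 = 400/400 = 1.0
10^1.0 = 10.0
Ea = 1/(1 + 10.0) = 1/11.0 = 0.0909

0.0909


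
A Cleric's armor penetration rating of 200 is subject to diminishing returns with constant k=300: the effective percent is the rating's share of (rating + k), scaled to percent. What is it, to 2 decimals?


effective% = rating / (rating + k) * 100
= 200 / (200 + 300) * 100
= 200 / 500 * 100
= 0.4 * 100
= 40.00%

40.00%


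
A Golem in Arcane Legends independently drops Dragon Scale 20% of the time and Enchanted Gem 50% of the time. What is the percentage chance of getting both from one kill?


For independent events, P(both) = P(A) * P(B)
= 20% * 50%
= 1000 / 100 %
= 10.0%

10.0%


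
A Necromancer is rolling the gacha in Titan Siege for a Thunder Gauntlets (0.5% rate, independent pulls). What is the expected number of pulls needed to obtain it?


Expected pulls for a geometric distribution = 1/p = 100 / rate%
= 100 / 0.5
= 200.0

200.0 pulls


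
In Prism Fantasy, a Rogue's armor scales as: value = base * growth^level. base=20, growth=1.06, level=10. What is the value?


value = base * growth^level
= 20 * 1.06^10
= 20 * 1.790848
= 35.82

35.82 armor


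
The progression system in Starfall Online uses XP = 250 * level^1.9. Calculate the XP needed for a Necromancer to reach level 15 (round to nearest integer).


XP = 250 * level^1.9
Substitute level = 15:
XP = 250 * 15^1.9
= 250 * 171.6222
= 42906

42906 XP


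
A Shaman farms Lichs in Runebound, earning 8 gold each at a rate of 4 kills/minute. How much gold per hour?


Gold per minute = 8 * 4 = 32
Gold per hour = 32 * 60 = 1920

1920 gold/hour


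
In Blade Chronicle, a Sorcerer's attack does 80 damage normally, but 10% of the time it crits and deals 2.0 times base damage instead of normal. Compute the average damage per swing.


E[dmg] = base * (1 + crit_chance * (crit_mult - 1))
cc as decimal = 10/100 = 0.1
cm - 1 = 2.0 - 1 = 1.0
Bonus factor = 0.1 * 1.0 = 0.1
Total multiplier = 1 + 0.1 = 1.1
Expected damage = 80 * 1.1 = 88.00

88.00 damage


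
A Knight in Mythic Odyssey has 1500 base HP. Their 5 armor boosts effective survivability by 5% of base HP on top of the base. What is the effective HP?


EHP = 1500 * (1 + 5/100)
= 1500 * (1 + 0.05)
= 1500 * 1.05
= 1575.0

1575.0 EHP


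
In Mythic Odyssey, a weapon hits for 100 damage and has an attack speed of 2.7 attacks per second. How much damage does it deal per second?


DPS = damage * attack_speed
= 100 * 2.7
= 270.0

270.0 DPS


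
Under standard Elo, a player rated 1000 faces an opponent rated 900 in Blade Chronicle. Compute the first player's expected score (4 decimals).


Elo expected score: Ea = 1/(1 + 10^((Rb-Ra)/400))
Rb - Ra = 900 - 1000 = -100
(Rb-Ra)/400 = -100/400 = -0.25
10^-0.25 = 0.562341
Ea = 1/(1 + 0.562341) = 1/1.562341 = 0.6401

0.6401


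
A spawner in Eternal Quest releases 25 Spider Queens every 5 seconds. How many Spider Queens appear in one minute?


Spawns per minute = count * (60 / interval)
= 25 * (60 / 5)
= 25 * 12.0
= 300.0

300.0 per minute


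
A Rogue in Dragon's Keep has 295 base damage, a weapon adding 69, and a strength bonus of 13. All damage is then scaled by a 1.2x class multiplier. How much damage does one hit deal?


Sum base + weapon + str = 295 + 69 + 13 = 377
Multiply by 1.2:
377 * 1.2 = 452.4

452.4 damage


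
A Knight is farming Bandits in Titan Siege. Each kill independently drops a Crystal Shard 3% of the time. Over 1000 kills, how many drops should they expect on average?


Expected drops = kills * (drop_rate / 100)
= 1000 * (3 / 100)
= 1000 * 0.03
= 30.0

30.0 drops


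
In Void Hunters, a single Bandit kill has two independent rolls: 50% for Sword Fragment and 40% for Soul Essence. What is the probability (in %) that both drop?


For independent events, P(both) = P(A) * P(B)
= 50% * 40%
= 2000 / 100 %
= 20.0%

20.0%


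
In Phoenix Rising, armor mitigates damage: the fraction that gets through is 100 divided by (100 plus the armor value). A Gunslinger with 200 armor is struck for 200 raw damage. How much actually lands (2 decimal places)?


actual = 200 * 100 / (100 + 200)
= 200 * 100 / 300
= 20000 / 300
= 66.67

66.67 damage


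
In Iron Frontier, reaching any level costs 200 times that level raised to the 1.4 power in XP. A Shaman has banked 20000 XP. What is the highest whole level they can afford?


XP = 200 * level^1.4, so level = (XP / 200)^(1/1.4)
= (20000 / 200)^(1/1.4)
= 100.0^0.7143
= 26.827
Floor: level = 26

level 26


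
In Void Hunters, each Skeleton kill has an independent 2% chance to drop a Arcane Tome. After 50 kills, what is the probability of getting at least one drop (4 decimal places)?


P(at least one) = 1 - P(none) = 1 - (1-p)^n
p = 2/100 = 0.02
1 - p = 0.98
(1 - p)^50 = 0.98^50 = 0.364170
P(at least one) = 1 - 0.364170 = 0.6358

0.6358


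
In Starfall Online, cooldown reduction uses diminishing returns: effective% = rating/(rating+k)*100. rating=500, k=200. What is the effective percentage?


effective% = rating / (rating + k) * 100
= 500 / (500 + 200) * 100
= 500 / 700 * 100
= 0.714286 * 100
= 71.43%

71.43%


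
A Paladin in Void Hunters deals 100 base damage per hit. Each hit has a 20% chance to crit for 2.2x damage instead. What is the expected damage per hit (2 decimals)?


E[dmg] = base * (1 + crit_chance * (crit_mult - 1))
cc as decimal = 20/100 = 0.2
cm - 1 = 2.2 - 1 = 1.2
Bonus factor = 0.2 * 1.2 = 0.24
Total multiplier = 1 + 0.24 = 1.24
Expected damage = 100 * 1.24 = 124.00

124.00 damage


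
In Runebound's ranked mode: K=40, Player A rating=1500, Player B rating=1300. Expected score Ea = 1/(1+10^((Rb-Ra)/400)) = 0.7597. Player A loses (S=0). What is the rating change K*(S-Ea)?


Elo update: delta = K * (S - Ea), where S = 0 (loses)
S - Ea = 0 - 0.7597 = -0.7597
Rating change = 40 * -0.7597
= -30.39

-30.39 rating points


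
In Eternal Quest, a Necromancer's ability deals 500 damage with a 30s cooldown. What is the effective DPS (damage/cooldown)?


DPS = damage / cooldown
= 500 / 30
= 16.67

16.67 DPS


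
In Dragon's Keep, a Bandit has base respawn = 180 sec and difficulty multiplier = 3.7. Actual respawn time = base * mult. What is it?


Respawn time = base * multiplier
= 180 * 3.7
= 666.0 seconds

666.0 seconds


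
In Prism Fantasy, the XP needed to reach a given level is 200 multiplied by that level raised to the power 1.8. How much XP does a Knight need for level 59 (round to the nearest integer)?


XP = 200 * level^1.8
Substitute level = 59:
XP = 200 * 59^1.8
= 200 * 1540.0457
= 308009

308009 XP


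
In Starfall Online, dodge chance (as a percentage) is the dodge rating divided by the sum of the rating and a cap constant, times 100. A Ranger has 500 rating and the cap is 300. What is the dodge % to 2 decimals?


dodge% = 500 / (500 + 300) * 100
= 500 / 800 * 100
= 0.625 * 100
= 62.50%

62.50%


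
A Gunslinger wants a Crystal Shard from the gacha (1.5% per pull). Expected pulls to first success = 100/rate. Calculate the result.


Expected pulls for a geometric distribution = 1/p = 100 / rate%
= 100 / 1.5
= 66.67

66.67 pulls


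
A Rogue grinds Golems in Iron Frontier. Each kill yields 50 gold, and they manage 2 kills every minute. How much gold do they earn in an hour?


Gold per minute = 50 * 2 = 100
Gold per hour = 100 * 60 = 6000

6000 gold/hour


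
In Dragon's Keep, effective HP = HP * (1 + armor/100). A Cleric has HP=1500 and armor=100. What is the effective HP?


EHP = 1500 * (1 + 100/100)
= 1500 * (1 + 1.0)
= 1500 * 2.0
= 3000.0

3000.0 EHP


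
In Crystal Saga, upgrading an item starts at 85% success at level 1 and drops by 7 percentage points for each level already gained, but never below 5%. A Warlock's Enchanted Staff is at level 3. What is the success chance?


raw_rate = 85 - 7 * (3 - 1)
= 85 - 7 * 2
= 85 - 14
= 71
Apply floor: max(71, 5) = 71%

71%


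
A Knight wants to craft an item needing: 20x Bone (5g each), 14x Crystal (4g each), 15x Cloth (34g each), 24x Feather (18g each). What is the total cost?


Cost breakdown:
  Bone: 20 * 5 = 100
  Crystal: 14 * 4 = 56
  Cloth: 15 * 34 = 510
  Feather: 24 * 18 = 432
Total = 100 + 56 + 510 + 432 = 1098

1098 gold


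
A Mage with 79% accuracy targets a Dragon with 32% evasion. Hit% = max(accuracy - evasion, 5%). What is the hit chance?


accuracy - evasion = 79 - 32 = 47
Apply floor: max(47, 5) = 47
Hit chance = 47%

47%


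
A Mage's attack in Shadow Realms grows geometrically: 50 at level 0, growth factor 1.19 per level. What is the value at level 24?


value = base * growth^level
= 50 * 1.19^24
= 50 * 65.031994
= 3251.60

3251.60 attack


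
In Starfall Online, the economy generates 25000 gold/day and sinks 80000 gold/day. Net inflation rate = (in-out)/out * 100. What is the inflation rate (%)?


Net gold = 25000 - 80000 = -55000
Inflation rate = net / sunk * 100 = -55000 / 80000 * 100
= -0.6875 * 100
= -68.75%

-68.75%


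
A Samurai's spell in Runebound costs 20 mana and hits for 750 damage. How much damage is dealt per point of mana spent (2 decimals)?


Efficiency = damage / mana
= 750 / 20
= 37.50

37.50 dmg/mana


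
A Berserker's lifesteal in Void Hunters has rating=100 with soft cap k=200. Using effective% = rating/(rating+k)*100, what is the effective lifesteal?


effective% = rating / (rating + k) * 100
= 100 / (100 + 200) * 100
= 100 / 300 * 100
= 0.333333 * 100
= 33.33%

33.33%


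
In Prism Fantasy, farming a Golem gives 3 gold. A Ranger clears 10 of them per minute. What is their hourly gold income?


Gold per minute = 3 * 10 = 30
Gold per hour = 30 * 60 = 1800

1800 gold/hour


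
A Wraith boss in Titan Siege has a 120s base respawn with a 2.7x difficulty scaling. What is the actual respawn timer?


Respawn time = base * multiplier
= 120 * 2.7
= 324.0 seconds

324.0 seconds


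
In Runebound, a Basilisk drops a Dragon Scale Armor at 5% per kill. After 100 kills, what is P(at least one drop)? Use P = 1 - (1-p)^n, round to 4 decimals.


P(at least one) = 1 - P(none) = 1 - (1-p)^n
p = 5/100 = 0.05
1 - p = 0.95
(1 - p)^100 = 0.95^100 = 0.005921
P(at least one) = 1 - 0.005921 = 0.9941

0.9941


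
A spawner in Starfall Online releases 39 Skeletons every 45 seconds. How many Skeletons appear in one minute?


Spawns per minute = count * (60 / interval)
= 39 * (60 / 45)
= 39 * 1.3333
= 52.0

52.0 per minute


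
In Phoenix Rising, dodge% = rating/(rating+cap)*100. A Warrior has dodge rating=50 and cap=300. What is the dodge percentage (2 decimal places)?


dodge% = 50 / (50 + 300) * 100
= 50 / 350 * 100
= 0.142857 * 100
= 14.29%

14.29%


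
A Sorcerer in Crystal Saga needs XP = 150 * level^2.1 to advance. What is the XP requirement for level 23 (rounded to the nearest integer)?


XP = 150 * level^2.1
Substitute level = 23:
XP = 150 * 23^2.1
= 150 * 723.8165
= 108572

108572 XP


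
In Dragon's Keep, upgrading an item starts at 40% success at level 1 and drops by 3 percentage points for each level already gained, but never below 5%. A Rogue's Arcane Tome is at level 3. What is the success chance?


raw_rate = 40 - 3 * (3 - 1)
= 40 - 3 * 2
= 40 - 6
= 34
Apply floor: max(34, 5) = 34%

34%


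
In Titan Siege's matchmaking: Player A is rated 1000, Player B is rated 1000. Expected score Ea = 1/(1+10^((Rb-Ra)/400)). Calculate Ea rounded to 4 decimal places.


Elo expected score: Ea = 1/(1 + 10^((Rb-Ra)/400))
Rb - Ra = 1000 - 1000 = 0
(Rb-Ra)/400 = 0/400 = 0.0
10^0.0 = 1.0
Ea = 1/(1 + 1.0) = 1/2.0 = 0.5000

0.5000


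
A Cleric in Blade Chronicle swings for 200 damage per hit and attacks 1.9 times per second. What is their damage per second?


DPS = damage * attack_speed
= 200 * 1.9
= 380.0

380.0 DPS


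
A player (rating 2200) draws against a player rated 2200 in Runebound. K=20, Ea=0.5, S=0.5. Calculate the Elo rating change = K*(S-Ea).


Elo update: delta = K * (S - Ea), where S = 0.5 (draws)
S - Ea = 0.5 - 0.5 = 0.0
Rating change = 20 * 0.0
= 0.00

0.00 rating points


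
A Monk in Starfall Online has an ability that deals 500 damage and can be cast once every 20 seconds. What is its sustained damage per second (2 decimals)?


DPS = damage / cooldown
= 500 / 20
= 25.00

25.00 DPS


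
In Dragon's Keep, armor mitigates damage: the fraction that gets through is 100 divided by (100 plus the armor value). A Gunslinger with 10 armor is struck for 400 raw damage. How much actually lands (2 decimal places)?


actual = 400 * 100 / (100 + 10)
= 400 * 100 / 110
= 40000 / 110
= 363.64

363.64 damage


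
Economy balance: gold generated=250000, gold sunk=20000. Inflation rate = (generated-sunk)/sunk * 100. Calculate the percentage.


Net gold = 250000 - 20000 = 230000
Inflation rate = net / sunk * 100 = 230000 / 20000 * 100
= 11.5 * 100
= 1150.00%

1150.00%


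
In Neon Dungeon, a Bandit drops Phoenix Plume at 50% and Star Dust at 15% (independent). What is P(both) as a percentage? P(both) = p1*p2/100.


For independent events, P(both) = P(A) * P(B)
= 50% * 15%
= 750 / 100 %
= 7.5%

7.5%


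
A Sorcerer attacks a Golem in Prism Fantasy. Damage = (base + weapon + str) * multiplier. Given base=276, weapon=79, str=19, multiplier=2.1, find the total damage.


Sum base + weapon + str = 276 + 79 + 19 = 374
Multiply by 2.1:
374 * 2.1 = 785.4

785.4 damage


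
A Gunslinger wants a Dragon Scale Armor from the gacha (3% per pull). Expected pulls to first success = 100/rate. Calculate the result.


Expected pulls for a geometric distribution = 1/p = 100 / rate%
= 100 / 3
= 33.33

33.33 pulls


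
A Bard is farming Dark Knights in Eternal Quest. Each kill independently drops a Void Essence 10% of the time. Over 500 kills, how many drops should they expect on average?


Expected drops = kills * (drop_rate / 100)
= 500 * (10 / 100)
= 500 * 0.1
= 50.0

50.0 drops


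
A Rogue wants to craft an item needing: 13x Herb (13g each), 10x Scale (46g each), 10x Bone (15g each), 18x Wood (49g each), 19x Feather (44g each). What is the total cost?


Cost breakdown:
  Herb: 13 * 13 = 169
  Scale: 10 * 46 = 460
  Bone: 10 * 15 = 150
  Wood: 18 * 49 = 882
  Feather: 19 * 44 = 836
Total = 169 + 460 + 150 + 882 + 836 = 2497

2497 gold


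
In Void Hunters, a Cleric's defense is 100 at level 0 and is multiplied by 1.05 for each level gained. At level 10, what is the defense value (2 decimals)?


value = base * growth^level
= 100 * 1.05^10
= 100 * 1.628895
= 162.89

162.89 defense


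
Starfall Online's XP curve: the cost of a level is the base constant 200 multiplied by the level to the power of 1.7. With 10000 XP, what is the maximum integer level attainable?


XP = 200 * level^1.7, so level = (XP / 200)^(1/1.7)
= (10000 / 200)^(1/1.7)
= 50.0^0.5882
= 9.9861
Floor: level = 9

level 9


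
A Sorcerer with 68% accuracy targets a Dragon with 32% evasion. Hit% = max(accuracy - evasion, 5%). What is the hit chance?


accuracy - evasion = 68 - 32 = 36
Apply floor: max(36, 5) = 36
Hit chance = 36%

36%


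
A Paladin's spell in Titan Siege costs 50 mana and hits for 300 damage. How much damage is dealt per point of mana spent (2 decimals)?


Efficiency = damage / mana
= 300 / 50
= 6.00

6.00 dmg/mana


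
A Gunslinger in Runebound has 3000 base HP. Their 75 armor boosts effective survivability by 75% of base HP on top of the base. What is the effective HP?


EHP = 3000 * (1 + 75/100)
= 3000 * (1 + 0.75)
= 3000 * 1.75
= 5250.0

5250.0 EHP


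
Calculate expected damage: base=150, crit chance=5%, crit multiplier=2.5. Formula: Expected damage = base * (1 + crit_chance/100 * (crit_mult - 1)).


E[dmg] = base * (1 + crit_chance * (crit_mult - 1))
cc as decimal = 5/100 = 0.05
cm - 1 = 2.5 - 1 = 1.5
Bonus factor = 0.05 * 1.5 = 0.075
Total multiplier = 1 + 0.075 = 1.075
Expected damage = 150 * 1.075 = 161.25

161.25 damage


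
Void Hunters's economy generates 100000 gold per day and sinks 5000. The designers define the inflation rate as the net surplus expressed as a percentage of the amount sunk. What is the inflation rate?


Net gold = 100000 - 5000 = 95000
Inflation rate = net / sunk * 100 = 95000 / 5000 * 100
= 19.0 * 100
= 1900.00%

1900.00%


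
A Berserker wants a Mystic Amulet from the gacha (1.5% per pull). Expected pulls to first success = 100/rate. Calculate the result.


Expected pulls for a geometric distribution = 1/p = 100 / rate%
= 100 / 1.5
= 66.67

66.67 pulls


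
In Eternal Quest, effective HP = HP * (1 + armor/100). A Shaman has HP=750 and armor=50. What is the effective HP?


EHP = 750 * (1 + 50/100)
= 750 * (1 + 0.5)
= 750 * 1.5
= 1125.0

1125.0 EHP


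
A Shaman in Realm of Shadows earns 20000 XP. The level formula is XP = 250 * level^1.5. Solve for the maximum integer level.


XP = 250 * level^1.5, so level = (XP / 250)^(1/1.5)
= (20000 / 250)^(1/1.5)
= 80.0^0.6667
= 18.5664
Floor: level = 18

level 18


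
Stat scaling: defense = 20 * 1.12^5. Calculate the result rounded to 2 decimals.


value = base * growth^level
= 20 * 1.12^5
= 20 * 1.762342
= 35.25

35.25 defense


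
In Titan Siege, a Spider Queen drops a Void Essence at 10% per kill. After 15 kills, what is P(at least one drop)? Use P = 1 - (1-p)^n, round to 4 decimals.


P(at least one) = 1 - P(none) = 1 - (1-p)^n
p = 10/100 = 0.1
1 - p = 0.9
(1 - p)^15 = 0.9^15 = 0.205891
P(at least one) = 1 - 0.205891 = 0.7941

0.7941


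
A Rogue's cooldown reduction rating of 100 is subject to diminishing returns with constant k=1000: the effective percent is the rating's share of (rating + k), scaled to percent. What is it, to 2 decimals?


effective% = rating / (rating + k) * 100
= 100 / (100 + 1000) * 100
= 100 / 1100 * 100
= 0.090909 * 100
= 9.09%

9.09%


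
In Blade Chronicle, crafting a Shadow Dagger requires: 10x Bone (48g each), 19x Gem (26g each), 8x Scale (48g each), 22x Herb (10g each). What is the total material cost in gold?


Cost breakdown:
  Bone: 10 * 48 = 480
  Gem: 19 * 26 = 494
  Scale: 8 * 48 = 384
  Herb: 22 * 10 = 220
Total = 480 + 494 + 384 + 220 = 1578

1578 gold


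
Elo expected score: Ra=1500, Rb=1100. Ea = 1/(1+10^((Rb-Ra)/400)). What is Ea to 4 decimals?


Elo expected score: Ea = 1/(1 + 10^((Rb-Ra)/400))
Rb - Ra = 1100 - 1500 = -400
(Rb-Ra)/400 = -400/400 = -1.0
10^-1.0 = 0.1
Ea = 1/(1 + 0.1) = 1/1.1 = 0.9091

0.9091


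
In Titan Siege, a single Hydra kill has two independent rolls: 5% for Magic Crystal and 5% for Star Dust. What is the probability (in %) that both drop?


For independent events, P(both) = P(A) * P(B)
= 5% * 5%
= 25 / 100 %
= 0.25%

0.25%


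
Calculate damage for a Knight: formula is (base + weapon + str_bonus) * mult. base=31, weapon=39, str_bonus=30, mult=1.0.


Sum base + weapon + str = 31 + 39 + 30 = 100
Multiply by 1.0:
100 * 1.0 = 100.0

100.0 damage


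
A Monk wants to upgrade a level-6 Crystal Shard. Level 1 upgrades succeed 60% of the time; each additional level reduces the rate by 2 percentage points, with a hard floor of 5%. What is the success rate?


raw_rate = 60 - 2 * (6 - 1)
= 60 - 2 * 5
= 60 - 10
= 50
Apply floor: max(50, 5) = 50%

50%


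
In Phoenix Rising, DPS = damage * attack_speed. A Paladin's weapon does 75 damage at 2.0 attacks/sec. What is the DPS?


DPS = damage * attack_speed
= 75 * 2.0
= 150.0

150.0 DPS


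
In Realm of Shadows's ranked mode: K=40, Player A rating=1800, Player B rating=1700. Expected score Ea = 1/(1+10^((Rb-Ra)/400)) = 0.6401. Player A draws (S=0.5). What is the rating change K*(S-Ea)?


Elo update: delta = K * (S - Ea), where S = 0.5 (draws)
S - Ea = 0.5 - 0.6401 = -0.1401
Rating change = 40 * -0.1401
= -5.60

-5.60 rating points


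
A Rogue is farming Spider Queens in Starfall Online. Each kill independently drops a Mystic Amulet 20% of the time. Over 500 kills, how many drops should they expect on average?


Expected drops = kills * (drop_rate / 100)
= 500 * (20 / 100)
= 500 * 0.2
= 100.0

100.0 drops


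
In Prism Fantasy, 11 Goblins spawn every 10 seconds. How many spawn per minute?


Spawns per minute = count * (60 / interval)
= 11 * (60 / 10)
= 11 * 6.0
= 66.0

66.0 per minute


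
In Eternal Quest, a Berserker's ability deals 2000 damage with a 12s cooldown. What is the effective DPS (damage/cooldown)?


DPS = damage / cooldown
= 2000 / 12
= 166.67

166.67 DPS


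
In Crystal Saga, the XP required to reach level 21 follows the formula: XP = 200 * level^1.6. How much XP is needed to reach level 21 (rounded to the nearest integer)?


XP = 200 * level^1.6
Substitute level = 21:
XP = 200 * 21^1.6
= 200 * 130.4821
= 26096

26096 XP


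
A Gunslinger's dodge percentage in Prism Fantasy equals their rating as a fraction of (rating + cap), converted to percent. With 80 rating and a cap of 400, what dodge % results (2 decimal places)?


dodge% = 80 / (80 + 400) * 100
= 80 / 480 * 100
= 0.166667 * 100
= 16.67%

16.67%


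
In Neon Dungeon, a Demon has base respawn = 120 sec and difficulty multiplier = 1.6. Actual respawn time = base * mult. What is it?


Respawn time = base * multiplier
= 120 * 1.6
= 192.0 seconds

192.0 seconds


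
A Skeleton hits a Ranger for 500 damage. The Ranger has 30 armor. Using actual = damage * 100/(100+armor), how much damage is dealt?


actual = 500 * 100 / (100 + 30)
= 500 * 100 / 130
= 50000 / 130
= 384.62

384.62 damage


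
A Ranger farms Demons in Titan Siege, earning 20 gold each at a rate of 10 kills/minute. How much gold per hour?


Gold per minute = 20 * 10 = 200
Gold per hour = 200 * 60 = 12000

12000 gold/hour


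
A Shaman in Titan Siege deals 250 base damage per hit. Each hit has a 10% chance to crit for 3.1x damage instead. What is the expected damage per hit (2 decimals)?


E[dmg] = base * (1 + crit_chance * (crit_mult - 1))
cc as decimal = 10/100 = 0.1
cm - 1 = 3.1 - 1 = 2.1
Bonus factor = 0.1 * 2.1 = 0.21
Total multiplier = 1 + 0.21 = 1.21
Expected damage = 250 * 1.21 = 302.50

302.50 damage


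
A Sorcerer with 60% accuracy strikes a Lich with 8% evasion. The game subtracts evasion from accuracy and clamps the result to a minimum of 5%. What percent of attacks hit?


accuracy - evasion = 60 - 8 = 52
Apply floor: max(52, 5) = 52
Hit chance = 52%

52%


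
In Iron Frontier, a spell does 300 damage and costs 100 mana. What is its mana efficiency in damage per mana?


Efficiency = damage / mana
= 300 / 100
= 3.00

3.00 dmg/mana


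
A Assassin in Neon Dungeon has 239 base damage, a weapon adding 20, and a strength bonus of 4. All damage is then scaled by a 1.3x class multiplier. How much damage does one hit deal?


Sum base + weapon + str = 239 + 20 + 4 = 263
Multiply by 1.3:
263 * 1.3 = 341.9

341.9 damage


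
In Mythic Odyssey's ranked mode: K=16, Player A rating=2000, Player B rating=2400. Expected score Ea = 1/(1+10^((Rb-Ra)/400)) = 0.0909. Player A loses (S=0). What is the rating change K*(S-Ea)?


Elo update: delta = K * (S - Ea), where S = 0 (loses)
S - Ea = 0 - 0.0909 = -0.0909
Rating change = 16 * -0.0909
= -1.45

-1.45 rating points


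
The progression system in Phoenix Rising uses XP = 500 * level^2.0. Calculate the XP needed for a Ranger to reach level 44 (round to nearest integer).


XP = 500 * level^2.0
Substitute level = 44:
XP = 500 * 44^2.0
= 500 * 1936.0
= 968000

968000 XP


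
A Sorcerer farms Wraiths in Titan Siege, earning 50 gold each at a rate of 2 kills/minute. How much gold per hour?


Gold per minute = 50 * 2 = 100
Gold per hour = 100 * 60 = 6000

6000 gold/hour


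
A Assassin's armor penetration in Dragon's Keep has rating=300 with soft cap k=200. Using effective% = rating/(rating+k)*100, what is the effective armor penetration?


effective% = rating / (rating + k) * 100
= 300 / (300 + 200) * 100
= 300 / 500 * 100
= 0.6 * 100
= 60.00%

60.00%


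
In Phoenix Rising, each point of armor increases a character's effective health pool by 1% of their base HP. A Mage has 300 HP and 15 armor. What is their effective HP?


EHP = 300 * (1 + 15/100)
= 300 * (1 + 0.15)
= 300 * 1.15
= 345.0

345.0 EHP


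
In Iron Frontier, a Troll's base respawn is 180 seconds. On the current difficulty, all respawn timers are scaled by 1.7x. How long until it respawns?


Respawn time = base * multiplier
= 180 * 1.7
= 306.0 seconds

306.0 seconds


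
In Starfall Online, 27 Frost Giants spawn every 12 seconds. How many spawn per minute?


Spawns per minute = count * (60 / interval)
= 27 * (60 / 12)
= 27 * 5.0
= 135.0

135.0 per minute


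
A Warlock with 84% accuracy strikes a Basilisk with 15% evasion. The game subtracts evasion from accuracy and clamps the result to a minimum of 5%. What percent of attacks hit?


accuracy - evasion = 84 - 15 = 69
Apply floor: max(69, 5) = 69
Hit chance = 69%

69%


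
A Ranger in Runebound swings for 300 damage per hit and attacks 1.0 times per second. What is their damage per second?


DPS = damage * attack_speed
= 300 * 1.0
= 300.0

300.0 DPS


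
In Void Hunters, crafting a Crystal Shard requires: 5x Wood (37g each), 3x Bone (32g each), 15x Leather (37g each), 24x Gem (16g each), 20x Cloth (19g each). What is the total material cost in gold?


Cost breakdown:
  Wood: 5 * 37 = 185
  Bone: 3 * 32 = 96
  Leather: 15 * 37 = 555
  Gem: 24 * 16 = 384
  Cloth: 20 * 19 = 380
Total = 185 + 96 + 555 + 384 + 380 = 1600

1600 gold


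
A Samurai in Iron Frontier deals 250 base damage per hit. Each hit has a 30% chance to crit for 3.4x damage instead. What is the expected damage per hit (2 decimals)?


E[dmg] = base * (1 + crit_chance * (crit_mult - 1))
cc as decimal = 30/100 = 0.3
cm - 1 = 3.4 - 1 = 2.4
Bonus factor = 0.3 * 2.4 = 0.72
Total multiplier = 1 + 0.72 = 1.72
Expected damage = 250 * 1.72 = 430.00

430.00 damage


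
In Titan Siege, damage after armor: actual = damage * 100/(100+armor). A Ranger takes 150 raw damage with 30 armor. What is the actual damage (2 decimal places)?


actual = 150 * 100 / (100 + 30)
= 150 * 100 / 130
= 15000 / 130
= 115.38

115.38 damage


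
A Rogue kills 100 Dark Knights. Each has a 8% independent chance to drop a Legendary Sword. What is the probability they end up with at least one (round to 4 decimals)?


P(at least one) = 1 - P(none) = 1 - (1-p)^n
p = 8/100 = 0.08
1 - p = 0.92
(1 - p)^100 = 0.92^100 = 0.000239
P(at least one) = 1 - 0.000239 = 0.9998

0.9998


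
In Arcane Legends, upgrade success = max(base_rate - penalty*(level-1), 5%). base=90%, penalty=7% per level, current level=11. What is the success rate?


raw_rate = 90 - 7 * (11 - 1)
= 90 - 7 * 10
= 90 - 70
= 20
Apply floor: max(20, 5) = 20%

20%


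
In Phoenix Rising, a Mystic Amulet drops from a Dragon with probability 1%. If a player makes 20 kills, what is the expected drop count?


Expected drops = kills * (drop_rate / 100)
= 20 * (1 / 100)
= 20 * 0.01
= 0.2

0.2 drops


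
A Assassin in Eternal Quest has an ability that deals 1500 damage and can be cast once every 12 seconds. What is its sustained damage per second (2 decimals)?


DPS = damage / cooldown
= 1500 / 12
= 125.00

125.00 DPS


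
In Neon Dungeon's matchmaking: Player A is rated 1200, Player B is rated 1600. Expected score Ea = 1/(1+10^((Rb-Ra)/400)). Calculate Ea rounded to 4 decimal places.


Elo expected score: Ea = 1/(1 + 10^((Rb-Ra)/400))
Rb - Ra = 1600 - 1200 = 400
(Rb-Ra)/400 = 400/400 = 1.0
10^1.0 = 10.0
Ea = 1/(1 + 10.0) = 1/11.0 = 0.0909

0.0909


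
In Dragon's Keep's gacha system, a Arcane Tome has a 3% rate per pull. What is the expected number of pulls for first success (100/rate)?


Expected pulls for a geometric distribution = 1/p = 100 / rate%
= 100 / 3
= 33.33

33.33 pulls


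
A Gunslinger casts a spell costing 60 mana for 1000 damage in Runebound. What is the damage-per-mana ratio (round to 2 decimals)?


Efficiency = damage / mana
= 1000 / 60
= 16.67

16.67 dmg/mana


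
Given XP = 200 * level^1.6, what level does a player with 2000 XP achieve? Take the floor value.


XP = 200 * level^1.6, so level = (XP / 200)^(1/1.6)
= (2000 / 200)^(1/1.6)
= 10.0^0.625
= 4.217
Floor: level = 4

level 4


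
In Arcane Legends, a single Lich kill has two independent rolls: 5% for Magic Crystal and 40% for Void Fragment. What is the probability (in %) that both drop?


For independent events, P(both) = P(A) * P(B)
= 5% * 40%
= 200 / 100 %
= 2.0%

2.0%


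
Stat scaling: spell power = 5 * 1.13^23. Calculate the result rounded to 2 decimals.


value = base * growth^level
= 5 * 1.13^23
= 5 * 16.626629
= 83.13

83.13 spell power


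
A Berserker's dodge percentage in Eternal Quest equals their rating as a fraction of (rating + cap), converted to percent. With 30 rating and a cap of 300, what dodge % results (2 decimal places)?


dodge% = 30 / (30 + 300) * 100
= 30 / 330 * 100
= 0.090909 * 100
= 9.09%

9.09%


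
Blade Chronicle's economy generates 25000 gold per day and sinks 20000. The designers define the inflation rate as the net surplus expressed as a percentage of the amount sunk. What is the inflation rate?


Net gold = 25000 - 20000 = 5000
Inflation rate = net / sunk * 100 = 5000 / 20000 * 100
= 0.25 * 100
= 25.00%

25.00%


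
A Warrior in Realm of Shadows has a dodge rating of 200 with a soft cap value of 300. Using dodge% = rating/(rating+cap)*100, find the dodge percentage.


dodge% = 200 / (200 + 300) * 100
= 200 / 500 * 100
= 0.4 * 100
= 40.00%

40.00%


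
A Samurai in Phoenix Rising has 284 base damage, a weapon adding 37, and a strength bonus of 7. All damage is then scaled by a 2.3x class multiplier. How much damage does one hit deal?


Sum base + weapon + str = 284 + 37 + 7 = 328
Multiply by 2.3:
328 * 2.3 = 754.4

754.4 damage


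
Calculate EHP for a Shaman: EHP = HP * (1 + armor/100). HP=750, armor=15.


EHP = 750 * (1 + 15/100)
= 750 * (1 + 0.15)
= 750 * 1.15
= 862.5

862.5 EHP


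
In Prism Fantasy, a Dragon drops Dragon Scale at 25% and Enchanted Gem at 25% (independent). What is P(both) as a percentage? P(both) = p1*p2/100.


For independent events, P(both) = P(A) * P(B)
= 25% * 25%
= 625 / 100 %
= 6.25%

6.25%


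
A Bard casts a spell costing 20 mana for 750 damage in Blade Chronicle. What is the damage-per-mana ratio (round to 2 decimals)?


Efficiency = damage / mana
= 750 / 20
= 37.50

37.50 dmg/mana


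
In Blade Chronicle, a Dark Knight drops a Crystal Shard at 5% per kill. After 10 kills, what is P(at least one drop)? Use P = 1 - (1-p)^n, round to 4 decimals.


P(at least one) = 1 - P(none) = 1 - (1-p)^n
p = 5/100 = 0.05
1 - p = 0.95
(1 - p)^10 = 0.95^10 = 0.598737
P(at least one) = 1 - 0.598737 = 0.4013

0.4013


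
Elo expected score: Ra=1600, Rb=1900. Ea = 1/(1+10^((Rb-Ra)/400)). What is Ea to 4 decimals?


Elo expected score: Ea = 1/(1 + 10^((Rb-Ra)/400))
Rb - Ra = 1900 - 1600 = 300
(Rb-Ra)/400 = 300/400 = 0.75
10^0.75 = 5.623413
Ea = 1/(1 + 5.623413) = 1/6.623413 = 0.1510

0.1510


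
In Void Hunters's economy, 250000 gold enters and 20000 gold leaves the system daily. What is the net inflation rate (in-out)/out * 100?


Net gold = 250000 - 20000 = 230000
Inflation rate = net / sunk * 100 = 230000 / 20000 * 100
= 11.5 * 100
= 1150.00%

1150.00%


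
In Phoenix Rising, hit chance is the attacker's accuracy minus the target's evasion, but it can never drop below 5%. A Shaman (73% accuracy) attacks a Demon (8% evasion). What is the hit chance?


accuracy - evasion = 73 - 8 = 65
Apply floor: max(65, 5) = 65
Hit chance = 65%

65%


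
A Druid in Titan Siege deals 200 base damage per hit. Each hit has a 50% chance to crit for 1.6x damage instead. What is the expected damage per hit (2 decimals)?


E[dmg] = base * (1 + crit_chance * (crit_mult - 1))
cc as decimal = 50/100 = 0.5
cm - 1 = 1.6 - 1 = 0.6
Bonus factor = 0.5 * 0.6 = 0.3
Total multiplier = 1 + 0.3 = 1.3
Expected damage = 200 * 1.3 = 260.00

260.00 damage


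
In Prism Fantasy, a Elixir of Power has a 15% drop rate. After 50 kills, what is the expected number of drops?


Expected drops = kills * (drop_rate / 100)
= 50 * (15 / 100)
= 50 * 0.15
= 7.5

7.5 drops
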